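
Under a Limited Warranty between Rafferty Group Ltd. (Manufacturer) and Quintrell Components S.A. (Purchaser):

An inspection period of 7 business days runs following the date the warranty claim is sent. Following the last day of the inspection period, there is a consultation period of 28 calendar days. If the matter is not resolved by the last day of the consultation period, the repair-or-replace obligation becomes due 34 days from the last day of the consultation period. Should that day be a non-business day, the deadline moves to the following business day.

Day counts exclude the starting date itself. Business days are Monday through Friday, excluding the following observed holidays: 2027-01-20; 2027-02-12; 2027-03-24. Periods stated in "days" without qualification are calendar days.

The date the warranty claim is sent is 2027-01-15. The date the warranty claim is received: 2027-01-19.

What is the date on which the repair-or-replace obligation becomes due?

2027-03-30

The last day of the inspection period: 7 business days after Friday, 2027-01-15, skipping weekends and the listed holiday on Jan 20 — Jan 18, Jan 19, Jan 21, Jan 22, Jan 25, Jan 26, Jan 27 — lands on Wednesday, 2027-01-27.
The last day of the consultation period: 2027-01-27 + 28 days = 2027-02-24.
Adding 34 calendar days to 2027-02-24 gives 2027-03-30, which is the date on which the repair-or-replace obligation becomes due. 2027-03-30 is a Tuesday and is not a listed holiday, so no roll-forward applies.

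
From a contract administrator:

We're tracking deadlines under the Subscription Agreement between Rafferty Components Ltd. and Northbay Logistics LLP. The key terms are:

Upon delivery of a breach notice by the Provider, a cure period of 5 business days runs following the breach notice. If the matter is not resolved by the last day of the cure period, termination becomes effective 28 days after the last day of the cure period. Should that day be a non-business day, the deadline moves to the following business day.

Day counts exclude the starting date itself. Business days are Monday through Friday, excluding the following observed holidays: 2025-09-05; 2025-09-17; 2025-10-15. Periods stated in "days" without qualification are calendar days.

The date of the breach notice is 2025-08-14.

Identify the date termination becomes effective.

The last day of the cure period: counting 5 business days from Thursday, 2025-08-14 (Aug 15, Aug 18, Aug 19, Aug 20, Aug 21, skipping weekends) reaches Thursday, 2025-08-21.
The date termination becomes effective: 28 calendar days after 2025-08-21 is 2025-09-18. 2025-09-18 is a Thursday and is not a listed holiday, so no roll-forward applies.

2025-09-18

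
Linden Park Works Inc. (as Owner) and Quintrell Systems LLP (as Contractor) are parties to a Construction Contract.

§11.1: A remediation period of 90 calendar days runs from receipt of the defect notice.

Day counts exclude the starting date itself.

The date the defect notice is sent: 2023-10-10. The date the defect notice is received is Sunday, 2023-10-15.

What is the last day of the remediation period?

2024-01-13

The last day of the remediation period: 2023-10-15 + 90 days = 2024-01-13.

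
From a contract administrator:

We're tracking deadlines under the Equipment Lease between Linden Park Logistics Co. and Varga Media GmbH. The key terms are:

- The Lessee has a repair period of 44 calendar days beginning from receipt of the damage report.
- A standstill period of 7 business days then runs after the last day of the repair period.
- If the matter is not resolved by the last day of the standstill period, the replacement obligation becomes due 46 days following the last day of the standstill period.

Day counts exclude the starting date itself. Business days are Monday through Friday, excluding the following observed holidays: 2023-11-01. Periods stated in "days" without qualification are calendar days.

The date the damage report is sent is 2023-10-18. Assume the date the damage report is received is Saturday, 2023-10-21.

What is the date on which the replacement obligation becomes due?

The last day of the repair period: 44 calendar days after 2023-10-21 is 2023-12-04.
From Monday, 2023-12-04, 7 business days (Dec 5, Dec 6, Dec 7, Dec 8, Dec 11, Dec 12, Dec 13, skipping weekends) brings us to Wednesday, 2023-12-13, which is the last day of the standstill period.
The date on which the replacement obligation becomes due: 2023-12-13 + 46 days = 2024-01-28.

2024-01-28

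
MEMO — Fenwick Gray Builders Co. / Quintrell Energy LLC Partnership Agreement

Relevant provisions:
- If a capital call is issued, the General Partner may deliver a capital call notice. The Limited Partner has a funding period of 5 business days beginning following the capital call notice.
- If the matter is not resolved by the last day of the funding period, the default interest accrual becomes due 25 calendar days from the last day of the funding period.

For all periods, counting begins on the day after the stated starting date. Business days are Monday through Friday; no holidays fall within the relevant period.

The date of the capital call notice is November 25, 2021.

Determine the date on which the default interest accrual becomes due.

The last day of the funding period: 5 business days after Thursday, November 25, 2021, skipping weekends — Nov 26, Nov 29, Nov 30, Dec 1, Dec 2 — lands on Thursday, December 2, 2021.
Adding 25 calendar days to December 2, 2021 gives December 27, 2021, which is the date on which the default interest accrual becomes due.

December 27, 2021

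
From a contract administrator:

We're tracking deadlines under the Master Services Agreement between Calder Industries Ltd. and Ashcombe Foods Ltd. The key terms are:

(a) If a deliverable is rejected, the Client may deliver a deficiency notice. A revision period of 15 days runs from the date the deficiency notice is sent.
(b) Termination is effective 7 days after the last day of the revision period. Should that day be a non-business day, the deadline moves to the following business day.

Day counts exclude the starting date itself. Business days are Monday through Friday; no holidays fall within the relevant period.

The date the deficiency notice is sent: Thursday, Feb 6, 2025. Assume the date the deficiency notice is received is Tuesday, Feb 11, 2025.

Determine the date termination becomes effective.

The last day of the revision period: Feb 6, 2025 + 15 days = Feb 21, 2025.
The date termination becomes effective: 7 calendar days after Feb 21, 2025 is Feb 28, 2025. Feb 28, 2025 is a Friday, so no roll-forward applies.

Feb 28, 2025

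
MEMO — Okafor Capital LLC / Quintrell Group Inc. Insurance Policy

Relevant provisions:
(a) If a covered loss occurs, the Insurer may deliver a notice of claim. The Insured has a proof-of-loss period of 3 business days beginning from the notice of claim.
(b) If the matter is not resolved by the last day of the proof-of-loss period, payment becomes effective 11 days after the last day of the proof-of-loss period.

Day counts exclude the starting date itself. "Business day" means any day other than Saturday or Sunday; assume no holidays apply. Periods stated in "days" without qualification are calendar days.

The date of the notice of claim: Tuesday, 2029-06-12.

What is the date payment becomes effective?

2029-06-26

From Tuesday, 2029-06-12, 3 business days (Jun 13, Jun 14, Jun 15, skipping weekends) brings us to Friday, 2029-06-15, which is the last day of the proof-of-loss period.
The date payment becomes effective: 2029-06-15 + 11 days = 2029-06-26.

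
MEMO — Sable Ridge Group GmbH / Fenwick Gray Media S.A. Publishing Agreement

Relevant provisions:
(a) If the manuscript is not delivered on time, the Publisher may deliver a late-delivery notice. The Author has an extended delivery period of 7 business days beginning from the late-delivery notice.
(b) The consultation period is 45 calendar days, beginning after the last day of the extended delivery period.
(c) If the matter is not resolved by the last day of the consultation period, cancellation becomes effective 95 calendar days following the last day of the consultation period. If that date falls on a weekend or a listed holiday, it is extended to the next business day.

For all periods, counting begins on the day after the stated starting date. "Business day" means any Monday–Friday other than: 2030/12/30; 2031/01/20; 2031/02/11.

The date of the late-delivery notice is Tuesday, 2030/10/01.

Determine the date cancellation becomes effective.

2031/02/27

The last day of the extended delivery period: counting 7 business days from Tuesday, 2030/10/01 (Oct 2, Oct 3, Oct 4, Oct 7, Oct 8, Oct 9, Oct 10, skipping weekends) reaches Thursday, 2030/10/10.
Adding 45 calendar days to 2030/10/10 gives 2030/11/24, which is the last day of the consultation period.
The date cancellation becomes effective: 95 calendar days after 2030/11/24 is 2031/02/27. 2031/02/27 is a Thursday and is not a listed holiday, so no roll-forward applies.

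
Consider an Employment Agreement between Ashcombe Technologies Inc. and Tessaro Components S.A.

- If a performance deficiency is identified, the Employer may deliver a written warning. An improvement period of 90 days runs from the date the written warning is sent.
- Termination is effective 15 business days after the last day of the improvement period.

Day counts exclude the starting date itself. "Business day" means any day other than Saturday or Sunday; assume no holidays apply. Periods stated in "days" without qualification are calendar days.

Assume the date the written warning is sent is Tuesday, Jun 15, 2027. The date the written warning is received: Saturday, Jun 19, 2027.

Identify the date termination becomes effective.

Oct 4, 2027

The last day of the improvement period: 90 calendar days after Jun 15, 2027 is Sep 13, 2027.
The date termination becomes effective: 15 business days after Monday, Sep 13, 2027, skipping weekends — Sep 14, Sep 15, Sep 16, Sep 17, …, Sep 30, Oct 1, Oct 4 — lands on Monday, Oct 4, 2027.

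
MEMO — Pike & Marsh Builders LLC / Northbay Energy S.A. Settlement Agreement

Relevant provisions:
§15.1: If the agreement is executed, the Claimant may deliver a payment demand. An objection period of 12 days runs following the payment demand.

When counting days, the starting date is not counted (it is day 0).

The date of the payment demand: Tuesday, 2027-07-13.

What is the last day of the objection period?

2027-07-25

The last day of the objection period: 12 calendar days after 2027-07-13 is 2027-07-25.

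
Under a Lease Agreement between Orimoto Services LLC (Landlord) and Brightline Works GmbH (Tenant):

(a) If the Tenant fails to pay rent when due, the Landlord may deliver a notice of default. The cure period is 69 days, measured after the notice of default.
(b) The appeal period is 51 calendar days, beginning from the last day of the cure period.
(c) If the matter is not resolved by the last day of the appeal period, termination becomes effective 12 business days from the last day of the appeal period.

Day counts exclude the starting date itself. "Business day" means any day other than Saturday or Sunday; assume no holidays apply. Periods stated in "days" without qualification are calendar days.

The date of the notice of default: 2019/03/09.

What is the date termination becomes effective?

Adding 69 calendar days to 2019/03/09 gives 2019/05/17, which is the last day of the cure period.
The last day of the appeal period: 51 calendar days after 2019/05/17 is 2019/07/07.
From Sunday, 2019/07/07, 12 business days (Jul 8, Jul 9, Jul 10, Jul 11, …, Jul 19, Jul 22, Jul 23, skipping weekends) brings us to Tuesday, 2019/07/23, which is the date termination becomes effective.

2019/07/23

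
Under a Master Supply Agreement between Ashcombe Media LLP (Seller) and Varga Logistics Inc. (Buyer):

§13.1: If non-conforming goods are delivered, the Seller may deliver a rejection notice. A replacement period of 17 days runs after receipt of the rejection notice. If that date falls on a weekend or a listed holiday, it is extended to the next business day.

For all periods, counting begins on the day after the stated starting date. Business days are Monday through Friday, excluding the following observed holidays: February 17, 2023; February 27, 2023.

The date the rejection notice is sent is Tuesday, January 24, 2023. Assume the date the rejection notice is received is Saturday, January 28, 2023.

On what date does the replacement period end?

The last day of the replacement period: 17 calendar days after January 28, 2023 is February 14, 2023. February 14, 2023 is a Tuesday and is not a listed holiday, so no roll-forward applies.

February 14, 2023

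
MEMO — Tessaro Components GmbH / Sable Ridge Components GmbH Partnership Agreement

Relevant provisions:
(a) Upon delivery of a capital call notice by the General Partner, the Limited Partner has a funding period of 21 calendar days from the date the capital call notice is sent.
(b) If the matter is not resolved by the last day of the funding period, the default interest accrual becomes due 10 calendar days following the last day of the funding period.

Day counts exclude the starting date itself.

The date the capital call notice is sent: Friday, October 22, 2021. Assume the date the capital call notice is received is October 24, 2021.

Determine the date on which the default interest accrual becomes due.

November 22, 2021

The last day of the funding period: 21 calendar days after October 22, 2021 is November 12, 2021.
The date on which the default interest accrual becomes due: November 12, 2021 + 10 days = November 22, 2021.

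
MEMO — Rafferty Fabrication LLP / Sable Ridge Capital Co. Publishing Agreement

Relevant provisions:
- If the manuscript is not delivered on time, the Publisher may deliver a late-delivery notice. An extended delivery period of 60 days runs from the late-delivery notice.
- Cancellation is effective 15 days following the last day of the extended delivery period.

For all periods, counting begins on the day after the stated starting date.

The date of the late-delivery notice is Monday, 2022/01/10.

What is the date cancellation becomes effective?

2022/03/26

The last day of the extended delivery period: 2022/01/10 + 60 days = 2022/03/11.
The date cancellation becomes effective: 2022/03/11 + 15 days = 2022/03/26.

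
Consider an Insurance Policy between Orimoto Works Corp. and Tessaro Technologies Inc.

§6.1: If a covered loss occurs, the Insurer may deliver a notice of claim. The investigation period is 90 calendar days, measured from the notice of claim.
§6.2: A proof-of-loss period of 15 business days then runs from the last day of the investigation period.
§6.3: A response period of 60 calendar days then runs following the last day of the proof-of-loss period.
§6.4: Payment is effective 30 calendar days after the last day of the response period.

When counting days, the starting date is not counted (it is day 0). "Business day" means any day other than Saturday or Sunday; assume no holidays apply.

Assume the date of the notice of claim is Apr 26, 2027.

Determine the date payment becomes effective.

Nov 11, 2027

The last day of the investigation period: Apr 26, 2027 + 90 days = Jul 25, 2027.
The last day of the proof-of-loss period: counting 15 business days from Sunday, Jul 25, 2027 (Jul 26, Jul 27, Jul 28, Jul 29, …, Aug 11, Aug 12, Aug 13, skipping weekends) reaches Friday, Aug 13, 2027.
Adding 60 calendar days to Aug 13, 2027 gives Oct 12, 2027, which is the last day of the response period.
The date payment becomes effective: 30 calendar days after Oct 12, 2027 is Nov 11, 2027.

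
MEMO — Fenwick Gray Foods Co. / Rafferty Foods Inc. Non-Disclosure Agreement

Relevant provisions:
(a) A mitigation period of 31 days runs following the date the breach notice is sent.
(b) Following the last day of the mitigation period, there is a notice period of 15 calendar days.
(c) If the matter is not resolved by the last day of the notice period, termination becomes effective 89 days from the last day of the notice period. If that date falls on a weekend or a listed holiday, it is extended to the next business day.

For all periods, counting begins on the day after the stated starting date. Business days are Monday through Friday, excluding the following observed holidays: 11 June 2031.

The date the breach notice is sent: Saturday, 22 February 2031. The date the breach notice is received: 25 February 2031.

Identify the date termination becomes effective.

7 July 2031

The last day of the mitigation period: 22 February 2031 + 31 days = 25 March 2031.
The last day of the notice period: 25 March 2031 + 15 days = 9 April 2031.
The date termination becomes effective: 9 April 2031 + 89 days = 7 July 2031. 7 July 2031 is a Monday and is not a listed holiday, so no roll-forward applies.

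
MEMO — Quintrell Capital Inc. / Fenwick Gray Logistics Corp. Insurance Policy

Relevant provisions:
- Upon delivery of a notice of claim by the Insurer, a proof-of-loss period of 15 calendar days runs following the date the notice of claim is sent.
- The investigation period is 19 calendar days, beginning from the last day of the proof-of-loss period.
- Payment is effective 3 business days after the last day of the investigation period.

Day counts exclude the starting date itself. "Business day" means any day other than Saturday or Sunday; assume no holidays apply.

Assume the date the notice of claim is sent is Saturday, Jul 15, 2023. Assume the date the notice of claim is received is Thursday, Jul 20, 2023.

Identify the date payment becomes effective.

The last day of the proof-of-loss period: Jul 15, 2023 + 15 days = Jul 30, 2023.
The last day of the investigation period: Jul 30, 2023 + 19 days = Aug 18, 2023.
The date payment becomes effective: 3 business days after Friday, Aug 18, 2023, skipping weekends — Aug 21, Aug 22, Aug 23 — lands on Wednesday, Aug 23, 2023.

Aug 23, 2023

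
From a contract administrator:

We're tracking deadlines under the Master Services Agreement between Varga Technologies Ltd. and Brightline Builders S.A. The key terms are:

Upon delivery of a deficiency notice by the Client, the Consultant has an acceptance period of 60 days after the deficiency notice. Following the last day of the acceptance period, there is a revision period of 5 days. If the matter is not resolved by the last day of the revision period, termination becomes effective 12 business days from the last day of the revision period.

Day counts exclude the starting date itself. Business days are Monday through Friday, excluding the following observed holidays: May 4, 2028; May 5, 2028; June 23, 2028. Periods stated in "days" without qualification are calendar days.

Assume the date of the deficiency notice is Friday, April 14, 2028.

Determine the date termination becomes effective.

Adding 60 calendar days to April 14, 2028 gives June 13, 2028, which is the last day of the acceptance period.
The last day of the revision period: 5 calendar days after June 13, 2028 is June 18, 2028.
From Sunday, June 18, 2028, 12 business days (Jun 19, Jun 20, Jun 21, Jun 22, …, Jul 3, Jul 4, Jul 5, skipping weekends and the listed holiday on Jun 23) brings us to Wednesday, July 5, 2028, which is the date termination becomes effective.

July 5, 2028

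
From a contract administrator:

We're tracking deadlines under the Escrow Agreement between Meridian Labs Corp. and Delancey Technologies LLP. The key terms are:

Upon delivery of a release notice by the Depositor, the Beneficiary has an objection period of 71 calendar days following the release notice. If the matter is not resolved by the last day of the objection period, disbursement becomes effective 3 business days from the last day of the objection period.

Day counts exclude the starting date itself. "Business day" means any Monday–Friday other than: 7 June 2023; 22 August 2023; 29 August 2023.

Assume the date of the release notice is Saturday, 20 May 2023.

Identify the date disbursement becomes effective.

The last day of the objection period: 20 May 2023 + 71 days = 30 July 2023.
From Sunday, 30 July 2023, 3 business days (Jul 31, Aug 1, Aug 2, skipping weekends) brings us to Wednesday, 2 August 2023, which is the date disbursement becomes effective.

2 August 2023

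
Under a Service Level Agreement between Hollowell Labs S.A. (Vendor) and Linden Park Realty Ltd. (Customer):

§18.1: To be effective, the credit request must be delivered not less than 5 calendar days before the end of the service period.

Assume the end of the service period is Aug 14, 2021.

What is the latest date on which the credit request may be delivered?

Aug 14, 2021 minus 5 days is Aug 9, 2021.

Aug 9, 2021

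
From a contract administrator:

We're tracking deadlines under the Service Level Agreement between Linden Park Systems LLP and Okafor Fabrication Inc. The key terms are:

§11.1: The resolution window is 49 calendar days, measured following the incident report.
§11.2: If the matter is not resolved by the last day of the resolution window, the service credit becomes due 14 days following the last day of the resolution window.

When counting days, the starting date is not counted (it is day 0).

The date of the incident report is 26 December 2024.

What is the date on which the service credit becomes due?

27 February 2025

Adding 49 calendar days to 26 December 2024 gives 13 February 2025, which is the last day of the resolution window.
The date on which the service credit becomes due: 13 February 2025 + 14 days = 27 February 2025.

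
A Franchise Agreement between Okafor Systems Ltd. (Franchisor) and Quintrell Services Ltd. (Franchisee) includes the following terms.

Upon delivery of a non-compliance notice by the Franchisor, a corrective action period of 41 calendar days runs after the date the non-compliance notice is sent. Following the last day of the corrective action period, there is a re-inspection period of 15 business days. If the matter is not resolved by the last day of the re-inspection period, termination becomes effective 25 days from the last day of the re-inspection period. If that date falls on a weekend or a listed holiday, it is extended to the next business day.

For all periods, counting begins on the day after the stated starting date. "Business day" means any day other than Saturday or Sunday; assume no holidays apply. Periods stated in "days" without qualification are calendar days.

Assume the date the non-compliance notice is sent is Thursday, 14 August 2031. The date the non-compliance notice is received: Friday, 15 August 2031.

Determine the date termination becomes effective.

The last day of the corrective action period: 14 August 2031 + 41 days = 24 September 2031.
From Wednesday, 24 September 2031, 15 business days (Sep 25, Sep 26, Sep 29, Sep 30, …, Oct 13, Oct 14, Oct 15, skipping weekends) brings us to Wednesday, 15 October 2031, which is the last day of the re-inspection period.
The date termination becomes effective: 25 calendar days after 15 October 2031 is 9 November 2031. That falls on a Sunday, so it rolls to the next business day, Monday, 10 November 2031.

10 November 2031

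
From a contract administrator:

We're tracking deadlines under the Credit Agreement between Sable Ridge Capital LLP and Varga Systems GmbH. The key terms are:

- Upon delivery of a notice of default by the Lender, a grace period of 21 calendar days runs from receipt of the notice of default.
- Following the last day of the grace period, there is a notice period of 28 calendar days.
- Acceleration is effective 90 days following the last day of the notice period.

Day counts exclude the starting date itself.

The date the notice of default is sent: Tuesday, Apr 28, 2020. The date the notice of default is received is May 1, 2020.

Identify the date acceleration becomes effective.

Sep 17, 2020

The last day of the grace period: 21 calendar days after May 1, 2020 is May 22, 2020.
The last day of the notice period: May 22, 2020 + 28 days = Jun 19, 2020.
Adding 90 calendar days to Jun 19, 2020 gives Sep 17, 2020, which is the date acceleration becomes effective.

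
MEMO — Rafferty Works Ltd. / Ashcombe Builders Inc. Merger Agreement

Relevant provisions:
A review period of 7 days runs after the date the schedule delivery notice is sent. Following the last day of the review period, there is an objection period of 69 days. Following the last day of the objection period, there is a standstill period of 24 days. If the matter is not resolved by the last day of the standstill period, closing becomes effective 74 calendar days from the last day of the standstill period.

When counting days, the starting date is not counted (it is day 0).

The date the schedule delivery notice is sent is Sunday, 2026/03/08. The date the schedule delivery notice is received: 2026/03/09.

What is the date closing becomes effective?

2026/08/29

Adding 7 calendar days to 2026/03/08 gives 2026/03/15, which is the last day of the review period.
The last day of the objection period: 69 calendar days after 2026/03/15 is 2026/05/23.
The last day of the standstill period: 2026/05/23 + 24 days = 2026/06/16.
The date closing becomes effective: 2026/06/16 + 74 days = 2026/08/29.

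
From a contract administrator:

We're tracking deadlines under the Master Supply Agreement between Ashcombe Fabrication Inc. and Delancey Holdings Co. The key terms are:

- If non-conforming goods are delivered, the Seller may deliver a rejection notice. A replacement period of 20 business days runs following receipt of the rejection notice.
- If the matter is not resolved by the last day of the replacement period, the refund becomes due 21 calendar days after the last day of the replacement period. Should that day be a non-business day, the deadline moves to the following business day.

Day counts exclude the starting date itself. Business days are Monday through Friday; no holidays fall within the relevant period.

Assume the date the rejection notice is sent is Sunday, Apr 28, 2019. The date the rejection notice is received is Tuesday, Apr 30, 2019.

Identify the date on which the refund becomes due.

The last day of the replacement period: 20 business days after Tuesday, Apr 30, 2019, skipping weekends — May 1, May 2, May 3, May 6, …, May 24, May 27, May 28 — lands on Tuesday, May 28, 2019.
Adding 21 calendar days to May 28, 2019 gives Jun 18, 2019, which is the date on which the refund becomes due. Jun 18, 2019 is a Tuesday, so no roll-forward applies.

Jun 18, 2019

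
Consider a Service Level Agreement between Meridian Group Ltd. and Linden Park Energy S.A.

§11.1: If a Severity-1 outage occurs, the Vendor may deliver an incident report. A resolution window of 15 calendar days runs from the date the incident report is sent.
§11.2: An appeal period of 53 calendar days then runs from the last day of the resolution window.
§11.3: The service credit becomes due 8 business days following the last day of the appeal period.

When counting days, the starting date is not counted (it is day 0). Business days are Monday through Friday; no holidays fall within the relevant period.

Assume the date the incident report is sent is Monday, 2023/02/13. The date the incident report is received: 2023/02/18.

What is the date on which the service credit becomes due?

The last day of the resolution window: 15 calendar days after 2023/02/13 is 2023/02/28.
The last day of the appeal period: 53 calendar days after 2023/02/28 is 2023/04/22.
The date on which the service credit becomes due: 8 business days after Saturday, 2023/04/22, skipping weekends — Apr 24, Apr 25, Apr 26, Apr 27, Apr 28, May 1, May 2, May 3 — lands on Wednesday, 2023/05/03.

2023/05/03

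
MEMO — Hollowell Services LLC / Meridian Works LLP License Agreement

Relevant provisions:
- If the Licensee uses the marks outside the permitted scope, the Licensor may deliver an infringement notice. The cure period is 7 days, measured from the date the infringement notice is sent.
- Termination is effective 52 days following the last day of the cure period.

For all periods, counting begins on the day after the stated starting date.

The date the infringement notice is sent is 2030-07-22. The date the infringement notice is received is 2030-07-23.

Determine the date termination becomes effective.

The last day of the cure period: 2030-07-22 + 7 days = 2030-07-29.
The date termination becomes effective: 2030-07-29 + 52 days = 2030-09-19.

2030-09-19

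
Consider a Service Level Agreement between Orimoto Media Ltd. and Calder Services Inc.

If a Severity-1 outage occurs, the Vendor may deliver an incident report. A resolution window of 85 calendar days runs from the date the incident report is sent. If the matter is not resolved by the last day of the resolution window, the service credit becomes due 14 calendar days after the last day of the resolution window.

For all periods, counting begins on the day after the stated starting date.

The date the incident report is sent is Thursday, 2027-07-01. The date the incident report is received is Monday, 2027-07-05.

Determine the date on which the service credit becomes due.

2027-10-08

Adding 85 calendar days to 2027-07-01 gives 2027-09-24, which is the last day of the resolution window.
Adding 14 calendar days to 2027-09-24 gives 2027-10-08, which is the date on which the service credit becomes due.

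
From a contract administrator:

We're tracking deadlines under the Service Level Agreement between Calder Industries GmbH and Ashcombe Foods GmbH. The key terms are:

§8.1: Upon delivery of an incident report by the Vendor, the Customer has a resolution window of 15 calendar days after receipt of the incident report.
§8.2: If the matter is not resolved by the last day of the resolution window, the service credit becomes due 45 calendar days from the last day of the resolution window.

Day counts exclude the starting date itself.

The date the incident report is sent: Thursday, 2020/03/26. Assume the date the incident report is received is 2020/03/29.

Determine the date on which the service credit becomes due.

2020/05/28

The last day of the resolution window: 15 calendar days after 2020/03/29 is 2020/04/13.
The date on which the service credit becomes due: 2020/04/13 + 45 days = 2020/05/28.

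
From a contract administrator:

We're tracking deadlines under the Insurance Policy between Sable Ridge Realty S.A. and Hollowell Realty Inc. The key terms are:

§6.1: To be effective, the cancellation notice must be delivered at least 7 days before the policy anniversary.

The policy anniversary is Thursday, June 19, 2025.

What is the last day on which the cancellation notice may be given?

June 12, 2025

Counting back 7 calendar days from June 19, 2025 gives June 12, 2025.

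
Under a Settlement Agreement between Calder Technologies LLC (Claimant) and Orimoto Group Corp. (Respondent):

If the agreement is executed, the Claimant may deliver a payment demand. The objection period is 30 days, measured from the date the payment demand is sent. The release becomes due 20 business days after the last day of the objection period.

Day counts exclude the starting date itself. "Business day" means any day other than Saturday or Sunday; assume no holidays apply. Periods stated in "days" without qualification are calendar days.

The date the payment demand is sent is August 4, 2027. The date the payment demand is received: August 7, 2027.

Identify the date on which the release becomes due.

The last day of the objection period: 30 calendar days after August 4, 2027 is September 3, 2027.
The date on which the release becomes due: 20 business days after Friday, September 3, 2027, skipping weekends — Sep 6, Sep 7, Sep 8, Sep 9, …, Sep 29, Sep 30, Oct 1 — lands on Friday, October 1, 2027.

October 1, 2027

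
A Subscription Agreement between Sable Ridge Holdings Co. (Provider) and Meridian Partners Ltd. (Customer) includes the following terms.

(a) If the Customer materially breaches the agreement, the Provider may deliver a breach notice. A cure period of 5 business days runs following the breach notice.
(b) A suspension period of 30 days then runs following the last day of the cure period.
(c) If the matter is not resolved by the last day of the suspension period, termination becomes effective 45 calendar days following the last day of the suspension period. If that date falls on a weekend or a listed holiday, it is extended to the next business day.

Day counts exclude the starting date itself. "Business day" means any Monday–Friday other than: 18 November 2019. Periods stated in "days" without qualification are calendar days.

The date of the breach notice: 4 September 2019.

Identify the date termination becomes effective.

The last day of the cure period: counting 5 business days from Wednesday, 4 September 2019 (Sep 5, Sep 6, Sep 9, Sep 10, Sep 11, skipping weekends) reaches Wednesday, 11 September 2019.
The last day of the suspension period: 30 calendar days after 11 September 2019 is 11 October 2019.
Adding 45 calendar days to 11 October 2019 gives 25 November 2019, which is the date termination becomes effective. 25 November 2019 is a Monday and is not a listed holiday, so no roll-forward applies.

25 November 2019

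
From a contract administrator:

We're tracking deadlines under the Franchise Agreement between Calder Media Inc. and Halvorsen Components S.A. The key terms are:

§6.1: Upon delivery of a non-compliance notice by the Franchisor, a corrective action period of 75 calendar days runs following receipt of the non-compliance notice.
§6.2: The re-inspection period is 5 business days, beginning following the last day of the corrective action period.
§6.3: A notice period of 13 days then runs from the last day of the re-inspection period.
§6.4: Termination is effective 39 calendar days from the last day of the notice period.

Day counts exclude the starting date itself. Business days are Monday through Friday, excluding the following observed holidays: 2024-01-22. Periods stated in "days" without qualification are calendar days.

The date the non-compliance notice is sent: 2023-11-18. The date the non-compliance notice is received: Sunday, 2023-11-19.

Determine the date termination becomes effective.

The last day of the corrective action period: 75 calendar days after 2023-11-19 is 2024-02-02.
From Friday, 2024-02-02, 5 business days (Feb 5, Feb 6, Feb 7, Feb 8, Feb 9, skipping weekends) brings us to Friday, 2024-02-09, which is the last day of the re-inspection period.
The last day of the notice period: 2024-02-09 + 13 days = 2024-02-22.
The date termination becomes effective: 2024-02-22 + 39 days = 2024-04-01.

2024-04-01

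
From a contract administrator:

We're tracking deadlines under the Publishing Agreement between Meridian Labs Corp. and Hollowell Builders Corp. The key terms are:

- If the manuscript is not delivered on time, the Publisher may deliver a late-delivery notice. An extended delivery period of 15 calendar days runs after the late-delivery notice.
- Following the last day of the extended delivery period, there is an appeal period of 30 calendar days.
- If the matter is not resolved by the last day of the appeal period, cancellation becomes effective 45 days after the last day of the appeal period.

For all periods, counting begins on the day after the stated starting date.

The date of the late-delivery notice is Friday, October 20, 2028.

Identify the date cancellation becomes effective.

The last day of the extended delivery period: 15 calendar days after October 20, 2028 is November 4, 2028.
The last day of the appeal period: 30 calendar days after November 4, 2028 is December 4, 2028.
The date cancellation becomes effective: December 4, 2028 + 45 days = January 18, 2029.

January 18, 2029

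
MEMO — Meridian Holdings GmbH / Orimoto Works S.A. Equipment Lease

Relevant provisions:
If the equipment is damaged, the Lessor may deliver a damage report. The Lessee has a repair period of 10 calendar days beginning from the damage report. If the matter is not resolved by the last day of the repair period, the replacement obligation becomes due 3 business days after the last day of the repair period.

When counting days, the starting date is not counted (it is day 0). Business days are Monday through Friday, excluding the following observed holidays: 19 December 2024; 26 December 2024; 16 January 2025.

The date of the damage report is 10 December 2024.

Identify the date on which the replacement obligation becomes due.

The last day of the repair period: 10 calendar days after 10 December 2024 is 20 December 2024.
The date on which the replacement obligation becomes due: counting 3 business days from Friday, 20 December 2024 (Dec 23, Dec 24, Dec 25, skipping weekends) reaches Wednesday, 25 December 2024.

25 December 2024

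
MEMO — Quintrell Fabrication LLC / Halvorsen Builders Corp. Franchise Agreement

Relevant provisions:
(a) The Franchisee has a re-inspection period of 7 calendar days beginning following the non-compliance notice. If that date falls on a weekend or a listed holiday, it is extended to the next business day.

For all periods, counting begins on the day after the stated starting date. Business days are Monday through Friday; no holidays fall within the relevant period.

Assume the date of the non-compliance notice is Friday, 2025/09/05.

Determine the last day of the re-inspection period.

The last day of the re-inspection period: 7 calendar days after 2025/09/05 is 2025/09/12. 2025/09/12 is a Friday, so no roll-forward applies.

2025/09/12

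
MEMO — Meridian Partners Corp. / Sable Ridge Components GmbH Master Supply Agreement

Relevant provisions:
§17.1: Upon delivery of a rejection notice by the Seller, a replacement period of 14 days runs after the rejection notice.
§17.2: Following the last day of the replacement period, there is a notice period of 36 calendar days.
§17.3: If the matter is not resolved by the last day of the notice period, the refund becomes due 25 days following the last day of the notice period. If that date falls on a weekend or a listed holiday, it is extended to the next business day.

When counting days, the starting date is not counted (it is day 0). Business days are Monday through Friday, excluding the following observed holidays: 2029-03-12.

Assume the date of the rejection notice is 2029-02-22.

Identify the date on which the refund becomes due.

2029-05-08

Adding 14 calendar days to 2029-02-22 gives 2029-03-08, which is the last day of the replacement period.
The last day of the notice period: 2029-03-08 + 36 days = 2029-04-13.
The date on which the refund becomes due: 25 calendar days after 2029-04-13 is 2029-05-08. 2029-05-08 is a Tuesday and is not a listed holiday, so no roll-forward applies.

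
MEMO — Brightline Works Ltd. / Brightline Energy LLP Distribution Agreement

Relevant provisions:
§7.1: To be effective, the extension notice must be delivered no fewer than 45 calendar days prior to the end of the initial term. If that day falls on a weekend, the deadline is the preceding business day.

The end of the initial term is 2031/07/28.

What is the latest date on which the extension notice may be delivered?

2031/06/13

2031/07/28 minus 45 days is 2031/06/13. That is a Friday, so no adjustment is needed.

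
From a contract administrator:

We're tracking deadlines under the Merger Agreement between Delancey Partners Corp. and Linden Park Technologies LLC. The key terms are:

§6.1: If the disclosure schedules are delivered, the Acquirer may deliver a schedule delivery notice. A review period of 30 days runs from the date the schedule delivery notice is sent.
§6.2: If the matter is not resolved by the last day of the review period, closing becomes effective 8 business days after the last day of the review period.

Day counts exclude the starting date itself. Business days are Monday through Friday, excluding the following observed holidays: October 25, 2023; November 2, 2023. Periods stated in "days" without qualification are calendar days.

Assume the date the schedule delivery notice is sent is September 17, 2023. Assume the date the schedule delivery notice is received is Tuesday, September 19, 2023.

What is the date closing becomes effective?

October 30, 2023

The last day of the review period: 30 calendar days after September 17, 2023 is October 17, 2023.
From Tuesday, October 17, 2023, 8 business days (Oct 18, Oct 19, Oct 20, Oct 23, Oct 24, Oct 26, Oct 27, Oct 30, skipping weekends and the listed holiday on Oct 25) brings us to Monday, October 30, 2023, which is the date closing becomes effective.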